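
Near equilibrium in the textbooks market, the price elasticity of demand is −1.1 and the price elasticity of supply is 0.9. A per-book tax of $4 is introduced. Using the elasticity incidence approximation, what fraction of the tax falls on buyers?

Buyers' share ≈ 0.45.

Incidence ratio: buyers' share ≈ εs / (εs + |εd|) = 0.9 / (0.9 + 1.1) = 0.45.
Supply is the less elastic side, so buyers bear the smaller share.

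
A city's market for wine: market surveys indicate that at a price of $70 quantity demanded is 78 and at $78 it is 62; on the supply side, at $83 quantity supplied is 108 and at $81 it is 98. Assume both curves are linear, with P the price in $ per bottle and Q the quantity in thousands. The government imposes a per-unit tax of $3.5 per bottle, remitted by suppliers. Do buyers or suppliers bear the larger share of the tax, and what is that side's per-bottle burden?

Buyers bear the larger share: $2.5 per bottle.

Demand slope: (62 − 78)/(78 − 70) = -2, so Qd = 218 − 2P.
Supply slope: (98 − 108)/(81 − 83) = 5, so Qs = 5P − 307.
Without the tax, 218 − 2P = 5P − 307 gives 7P = 525, so P* = $75 and Q* = 68.
With the tax collected from suppliers, supply shifts: Qs = 5(P − 3.5) − 307.
Solving gives Q = 63 with buyers paying $77.5 and suppliers receiving $74 (the $3.5 wedge).
Per-bottle burden: buyers $2.5, suppliers $1.
Buyers take the larger share because demand is less price-elastic here (demand slope 2 vs supply slope 5).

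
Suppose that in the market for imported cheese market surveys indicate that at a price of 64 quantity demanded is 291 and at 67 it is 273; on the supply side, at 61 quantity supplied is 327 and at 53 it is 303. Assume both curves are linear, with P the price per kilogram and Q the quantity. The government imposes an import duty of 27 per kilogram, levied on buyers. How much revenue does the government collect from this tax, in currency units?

Demand slope: (273 − 291)/(67 − 64) = -6, so Qd = 675 − 6P.
Supply slope: (303 − 327)/(53 − 61) = 3, so Qs = 3P + 144.
Without the tax, 675 − 6P = 3P + 144 gives 9P = 531, so P* = 59 and Q* = 321.
With the tax collected from buyers, demand (in seller-price terms) shifts: Qd = 675 − 6(P + 27).
New equilibrium: buyers pay 68, suppliers receive 41, Q = 267. (Wedge: Pb − Ps = 27.)
Revenue = t · Q = 27 · 267 = 7209.

Tax revenue = 7209.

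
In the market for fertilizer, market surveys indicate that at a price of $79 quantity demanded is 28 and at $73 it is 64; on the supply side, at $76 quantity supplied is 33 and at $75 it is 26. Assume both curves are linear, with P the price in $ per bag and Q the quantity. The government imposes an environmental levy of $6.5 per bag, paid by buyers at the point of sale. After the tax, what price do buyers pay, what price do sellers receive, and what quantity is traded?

Demand slope: (64 − 28)/(73 − 79) = -6, so Qd = 502 − 6P.
Supply slope: (26 − 33)/(75 − 76) = 7, so Qs = 7P − 499.
Without the tax, 502 − 6P = 7P − 499 gives 13P = 1001, so P* = $77 and Q* = 40.
With the tax collected from buyers, demand (in seller-price terms) shifts: Qd = 502 − 6(P + 6.5).
Solving gives Q = 19 with buyers paying $80.5 and sellers receiving $74 (the $6.5 wedge).

Buyers pay $80.5; sellers receive $74; quantity = 19.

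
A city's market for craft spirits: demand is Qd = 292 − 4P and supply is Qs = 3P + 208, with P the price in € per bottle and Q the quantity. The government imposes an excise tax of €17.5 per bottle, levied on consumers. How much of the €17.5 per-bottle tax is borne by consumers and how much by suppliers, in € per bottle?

Consumers bear €7.5 per bottle; suppliers bear €10 per bottle.

Before the tax: set 292 − 4P = 3P + 208 → P* = €12, Q* = 244.
With the tax collected from consumers, demand (in seller-price terms) shifts: Qd = 292 − 4(P + 17.5).
New equilibrium: consumers pay €19.5, suppliers receive €2, Q = 214. (Wedge: Pb − Ps = 17.5.)
Burden on consumers: €7.5; on suppliers: €10. (They sum to €17.5.)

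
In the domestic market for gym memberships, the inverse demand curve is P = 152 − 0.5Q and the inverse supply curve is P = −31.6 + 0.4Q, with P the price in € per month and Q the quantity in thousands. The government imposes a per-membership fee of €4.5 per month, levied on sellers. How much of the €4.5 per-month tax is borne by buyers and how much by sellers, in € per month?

Inverting to Q(P) form: Qd = 304 − 2P; Qs = 2.5P + 79.
Without the tax, 304 − 2P = 2.5P + 79 gives 4.5P = 225, so P* = €50 and Q* = 204.
With the tax collected from sellers, supply shifts: Qs = 2.5(P − 4.5) + 79.
Solving gives Q = 199 with buyers paying €52.5 and sellers receiving €48 (the €4.5 wedge).
Burden on buyers: €2.5; on sellers: €2. (They sum to €4.5.)
The less price-elastic side of the market bears the larger share of a per-unit tax.

Buyers bear €2.5 per month; sellers bear €2 per month.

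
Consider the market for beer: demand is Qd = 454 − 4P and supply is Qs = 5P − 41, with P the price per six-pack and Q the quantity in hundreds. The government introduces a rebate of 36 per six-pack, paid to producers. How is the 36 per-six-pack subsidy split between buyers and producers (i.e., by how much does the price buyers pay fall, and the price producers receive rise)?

Buyers gain 20 per six-pack; producers gain 16 per six-pack.

Before the subsidy: set 454 − 4P = 5P − 41 → P* = 55, Q* = 234.
With a per-unit subsidy paid to producers, each receives P + 36 per unit sold, so supply becomes Qs = 5(P + 36) − 41.
New equilibrium: buyers pay 35, producers receive 71, Q = 314. (Wedge: Pb − Ps = −36.)
Gain to buyers: 20; to producers: 16. (They sum to 36.)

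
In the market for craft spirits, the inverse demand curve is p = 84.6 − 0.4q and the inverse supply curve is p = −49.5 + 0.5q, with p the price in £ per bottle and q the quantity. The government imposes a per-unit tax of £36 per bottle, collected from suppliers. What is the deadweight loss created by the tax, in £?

Rewrite in direct form: qd = 211.5 − 2.5p and qs = 2p + 99.
Before the tax: set 211.5 − 2.5p = 2p + 99 → p* = £25, q* = 149.
With the tax collected from suppliers, supply shifts: qs = 2(p − 36) + 99.
New equilibrium: buyers pay £41, suppliers receive £5, q = 109. (Wedge: pb − ps = 36.)
Quantity falls by |ΔQ| = |149 − 109| = 40.
DWL = ½ · t · |ΔQ| = ½ · 36 · 40 = £720.

Deadweight loss = £720.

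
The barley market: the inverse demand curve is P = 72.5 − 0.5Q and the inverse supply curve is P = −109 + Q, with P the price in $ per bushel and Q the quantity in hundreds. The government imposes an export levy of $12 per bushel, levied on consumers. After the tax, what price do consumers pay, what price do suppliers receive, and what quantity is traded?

Inverting to Q(P) form: Qd = 145 − 2P; Qs = P + 109.
Before the tax: set 145 − 2P = P + 109 → P* = $12, Q* = 121.
With the tax collected from consumers, demand (in seller-price terms) shifts: Qd = 145 − 2(P + 12).
Solving gives Q = 113 with consumers paying $16 and suppliers receiving $4 (the $12 wedge).

Consumers pay $16; suppliers receive $4; quantity = 113.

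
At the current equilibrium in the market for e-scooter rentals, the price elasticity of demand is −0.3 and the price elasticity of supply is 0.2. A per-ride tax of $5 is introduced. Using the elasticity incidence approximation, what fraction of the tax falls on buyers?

Incidence ratio: buyers' share ≈ εs / (εs + |εd|) = 0.2 / (0.2 + 0.3) = 0.4.
Supply is the less elastic side, so buyers bear the smaller share.

Buyers' share ≈ 0.4.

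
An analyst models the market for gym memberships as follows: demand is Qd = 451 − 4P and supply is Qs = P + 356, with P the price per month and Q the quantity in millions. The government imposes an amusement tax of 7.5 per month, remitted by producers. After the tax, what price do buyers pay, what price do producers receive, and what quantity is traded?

Buyers pay 20.5; producers receive 13; quantity = 369.

Without the tax, 451 − 4P = P + 356 gives 5P = 95, so P* = 19 and Q* = 375.
With the tax collected from producers, supply shifts: Qs = (P − 7.5) + 356.
Solving gives Q = 369 with buyers paying 20.5 and producers receiving 13 (the 7.5 wedge).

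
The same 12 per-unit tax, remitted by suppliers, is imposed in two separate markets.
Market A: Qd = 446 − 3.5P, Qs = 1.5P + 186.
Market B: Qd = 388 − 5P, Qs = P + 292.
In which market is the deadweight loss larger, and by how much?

Market A: pre-tax P* = 52, Q* = 264; post-tax Q = 251.4; deadweight loss = 75.6.
Market B: pre-tax P* = 16, Q* = 308; post-tax Q = 298; deadweight loss = 60.
Difference: 75.6 vs 60 → market A is larger by 15.6.

Market A, by 15.6.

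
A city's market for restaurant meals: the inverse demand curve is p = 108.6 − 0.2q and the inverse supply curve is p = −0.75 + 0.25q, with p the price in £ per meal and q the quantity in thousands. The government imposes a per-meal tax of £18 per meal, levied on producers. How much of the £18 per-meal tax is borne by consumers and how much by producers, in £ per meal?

Rewrite in direct form: qd = 543 − 5p and qs = 4p + 3.
Without the tax, 543 − 5p = 4p + 3 gives 9p = 540, so p* = £60 and q* = 243.
With the tax collected from producers, supply shifts: qs = 4(p − 18) + 3.
New equilibrium: consumers pay £68, producers receive £50, q = 203. (Wedge: pb − ps = 18.)
Burden on consumers: £8; on producers: £10. (They sum to £18.)

Consumers bear £8 per meal; producers bear £10 per meal.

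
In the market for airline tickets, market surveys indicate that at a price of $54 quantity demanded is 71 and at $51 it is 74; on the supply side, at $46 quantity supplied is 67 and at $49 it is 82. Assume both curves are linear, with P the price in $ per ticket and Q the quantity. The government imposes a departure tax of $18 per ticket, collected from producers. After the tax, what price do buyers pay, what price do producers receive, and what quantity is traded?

Demand slope: (74 − 71)/(51 − 54) = -1, so Qd = 125 − P.
Supply slope: (82 − 67)/(49 − 46) = 5, so Qs = 5P − 163.
Without the tax, 125 − P = 5P − 163 gives 6P = 288, so P* = $48 and Q* = 77.
With the tax collected from producers, supply shifts: Qs = 5(P − 18) − 163.
New equilibrium: buyers pay $63, producers receive $45, Q = 62. (Wedge: Pb − Ps = 18.)
The less price-elastic side of the market bears the larger share of a per-unit tax.

Buyers pay $63; producers receive $45; quantity = 62.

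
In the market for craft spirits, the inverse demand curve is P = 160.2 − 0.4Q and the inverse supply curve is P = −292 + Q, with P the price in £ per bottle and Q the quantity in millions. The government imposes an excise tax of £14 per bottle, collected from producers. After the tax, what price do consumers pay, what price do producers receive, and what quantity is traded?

Consumers pay £35; producers receive £21; quantity = 313.

Inverting to Q(P) form: Qd = 400.5 − 2.5P; Qs = P + 292.
Before the tax: set 400.5 − 2.5P = P + 292 → P* = £31, Q* = 323.
With the tax collected from producers, supply shifts: Qs = (P − 14) + 292.
New equilibrium: consumers pay £35, producers receive £21, Q = 313. (Wedge: Pb − Ps = 14.)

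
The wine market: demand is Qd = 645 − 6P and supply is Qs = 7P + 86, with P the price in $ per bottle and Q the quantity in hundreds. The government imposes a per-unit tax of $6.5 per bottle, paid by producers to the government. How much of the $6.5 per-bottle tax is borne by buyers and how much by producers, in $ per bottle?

Before the tax: set 645 − 6P = 7P + 86 → P* = $43, Q* = 387.
With the tax collected from producers, supply shifts: Qs = 7(P − 6.5) + 86.
Solving gives Q = 366 with buyers paying $46.5 and producers receiving $40 (the $6.5 wedge).
Burden on buyers: $3.5; on producers: $3. (They sum to $6.5.)

Buyers bear $3.5 per bottle; producers bear $3 per bottle.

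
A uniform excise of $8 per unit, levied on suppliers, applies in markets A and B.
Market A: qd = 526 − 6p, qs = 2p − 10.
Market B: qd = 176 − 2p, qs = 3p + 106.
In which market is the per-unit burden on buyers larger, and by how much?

Market B, by $2.8.

Market A: pre-tax p* = $67, q* = 124; post-tax q = 112; per-unit burden on buyers = $2.
Market B: pre-tax p* = $14, q* = 148; post-tax q = 138.4; per-unit burden on buyers = $4.8.
Difference: $2 vs $4.8 → market B is larger by $2.8.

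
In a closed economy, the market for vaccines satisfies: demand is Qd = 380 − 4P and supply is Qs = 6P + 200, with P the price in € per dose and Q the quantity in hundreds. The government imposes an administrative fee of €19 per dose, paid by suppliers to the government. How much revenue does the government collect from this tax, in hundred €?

Tax revenue = €4985.6 hundred.

Without the tax, 380 − 4P = 6P + 200 gives 10P = 180, so P* = €18 and Q* = 308.
With the tax collected from suppliers, supply shifts: Qs = 6(P − 19) + 200.
New equilibrium: consumers pay €29.4, suppliers receive €10.4, Q = 262.4. (Wedge: Pb − Ps = 19.)
Revenue = t · Q = 19 · 262.4 = €4985.6.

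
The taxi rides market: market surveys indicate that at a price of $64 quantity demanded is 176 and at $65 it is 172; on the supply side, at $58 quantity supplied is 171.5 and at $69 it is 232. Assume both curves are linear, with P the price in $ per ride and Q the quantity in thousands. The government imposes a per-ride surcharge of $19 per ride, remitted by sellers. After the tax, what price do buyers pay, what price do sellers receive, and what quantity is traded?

Buyers pay $72; sellers receive $53; quantity = 144.

Demand slope: (172 − 176)/(65 − 64) = -4, so Qd = 432 − 4P.
Supply slope: (232 − 171.5)/(69 − 58) = 5.5, so Qs = 5.5P − 147.5.
Without the tax, 432 − 4P = 5.5P − 147.5 gives 9.5P = 579.5, so P* = $61 and Q* = 188.
With the tax collected from sellers, supply shifts: Qs = 5.5(P − 19) − 147.5.
Solving gives Q = 144 with buyers paying $72 and sellers receiving $53 (the $19 wedge).
The less price-elastic side of the market bears the larger share of a per-unit tax.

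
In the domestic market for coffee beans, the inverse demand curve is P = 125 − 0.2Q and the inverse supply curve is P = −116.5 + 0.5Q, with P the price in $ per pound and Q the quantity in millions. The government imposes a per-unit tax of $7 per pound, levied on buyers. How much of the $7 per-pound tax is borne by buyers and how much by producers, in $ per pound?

Rewrite in direct form: Qd = 625 − 5P and Qs = 2P + 233.
Before the tax: set 625 − 5P = 2P + 233 → P* = $56, Q* = 345.
With the tax collected from buyers, demand (in seller-price terms) shifts: Qd = 625 − 5(P + 7).
Solving gives Q = 335 with buyers paying $58 and producers receiving $51 (the $7 wedge).
Burden on buyers: $2; on producers: $5. (They sum to $7.)

Buyers bear $2 per pound; producers bear $5 per pound.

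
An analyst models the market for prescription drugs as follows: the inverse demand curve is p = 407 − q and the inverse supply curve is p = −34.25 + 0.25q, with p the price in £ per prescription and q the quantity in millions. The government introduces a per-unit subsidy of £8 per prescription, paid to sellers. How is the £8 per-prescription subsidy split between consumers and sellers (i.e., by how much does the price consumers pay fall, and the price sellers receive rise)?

Consumers gain £6.4 per prescription; sellers gain £1.6 per prescription.

Inverting to q(p) form: qd = 407 − p; qs = 4p + 137.
Before the subsidy: set 407 − p = 4p + 137 → p* = £54, q* = 353.
With a per-unit subsidy paid to sellers, each receives p + 8 per unit sold, so supply becomes qs = 4(p + 8) + 137.
Solving gives q = 359.4 with consumers paying £47.6 and sellers receiving £55.6 (the £8 wedge).
Gain to consumers: £6.4; to sellers: £1.6. (They sum to £8.)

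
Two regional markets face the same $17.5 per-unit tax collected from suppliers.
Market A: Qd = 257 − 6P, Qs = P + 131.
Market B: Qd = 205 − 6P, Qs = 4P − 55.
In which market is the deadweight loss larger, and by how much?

Market B, by $236.25.

Market A: pre-tax P* = $18, Q* = 149; post-tax Q = 134; deadweight loss = $131.25.
Market B: pre-tax P* = $26, Q* = 49; post-tax Q = 7; deadweight loss = $367.5.
Difference: $131.25 vs $367.5 → market B is larger by $236.25.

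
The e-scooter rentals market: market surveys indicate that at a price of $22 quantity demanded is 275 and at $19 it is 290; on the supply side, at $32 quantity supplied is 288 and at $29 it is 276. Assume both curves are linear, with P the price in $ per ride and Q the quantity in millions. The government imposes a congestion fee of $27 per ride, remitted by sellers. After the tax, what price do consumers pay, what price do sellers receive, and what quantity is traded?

Consumers pay $37; sellers receive $10; quantity = 200.

Demand slope: (290 − 275)/(19 − 22) = -5, so Qd = 385 − 5P.
Supply slope: (276 − 288)/(29 − 32) = 4, so Qs = 4P + 160.
Without the tax, 385 − 5P = 4P + 160 gives 9P = 225, so P* = $25 and Q* = 260.
With the tax collected from sellers, supply shifts: Qs = 4(P − 27) + 160.
New equilibrium: consumers pay $37, sellers receive $10, Q = 200. (Wedge: Pb − Ps = 27.)
The less price-elastic side of the market bears the larger share of a per-unit tax.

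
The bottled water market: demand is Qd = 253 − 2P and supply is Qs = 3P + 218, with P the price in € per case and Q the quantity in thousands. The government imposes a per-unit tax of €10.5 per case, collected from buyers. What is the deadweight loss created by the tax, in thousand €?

Deadweight loss = €66.15 thousand.

Without the tax, 253 − 2P = 3P + 218 gives 5P = 35, so P* = €7 and Q* = 239.
With the tax collected from buyers, demand (in seller-price terms) shifts: Qd = 253 − 2(P + 10.5).
New equilibrium: buyers pay €13.3, sellers receive €2.8, Q = 226.4. (Wedge: Pb − Ps = 10.5.)
Quantity falls by |ΔQ| = |239 − 226.4| = 12.6.
DWL = ½ · t · |ΔQ| = ½ · 10.5 · 12.6 = €66.15.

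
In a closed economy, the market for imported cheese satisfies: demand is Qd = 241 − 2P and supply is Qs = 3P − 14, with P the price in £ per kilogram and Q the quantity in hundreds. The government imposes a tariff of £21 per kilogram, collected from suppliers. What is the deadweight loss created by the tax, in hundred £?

Deadweight loss = £264.6 hundred.

Without the tax, 241 − 2P = 3P − 14 gives 5P = 255, so P* = £51 and Q* = 139.
With the tax collected from suppliers, supply shifts: Qs = 3(P − 21) − 14.
Solving gives Q = 113.8 with consumers paying £63.6 and suppliers receiving £42.6 (the £21 wedge).
Quantity falls by |ΔQ| = |139 − 113.8| = 25.2.
DWL = ½ · t · |ΔQ| = ½ · 21 · 25.2 = £264.6.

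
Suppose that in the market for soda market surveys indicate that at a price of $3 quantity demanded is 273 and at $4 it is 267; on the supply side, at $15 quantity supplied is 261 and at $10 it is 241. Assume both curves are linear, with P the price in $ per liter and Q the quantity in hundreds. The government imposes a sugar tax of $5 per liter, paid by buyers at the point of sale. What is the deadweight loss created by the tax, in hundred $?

Demand slope: (267 − 273)/(4 − 3) = -6, so Qd = 291 − 6P.
Supply slope: (241 − 261)/(10 − 15) = 4, so Qs = 4P + 201.
Before the tax: set 291 − 6P = 4P + 201 → P* = $9, Q* = 237.
With the tax collected from buyers, demand (in seller-price terms) shifts: Qd = 291 − 6(P + 5).
Solving gives Q = 225 with buyers paying $11 and suppliers receiving $6 (the $5 wedge).
Quantity falls by |ΔQ| = |237 − 225| = 12.
DWL = ½ · t · |ΔQ| = ½ · 5 · 12 = $30.

Deadweight loss = $30 hundred.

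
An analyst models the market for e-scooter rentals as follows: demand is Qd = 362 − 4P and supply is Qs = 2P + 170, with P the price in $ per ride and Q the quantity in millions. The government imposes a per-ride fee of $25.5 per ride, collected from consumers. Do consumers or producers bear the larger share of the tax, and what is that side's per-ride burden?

Producers bear the larger share: $17 per ride.

Without the tax, 362 − 4P = 2P + 170 gives 6P = 192, so P* = $32 and Q* = 234.
With the tax collected from consumers, demand (in seller-price terms) shifts: Qd = 362 − 4(P + 25.5).
New equilibrium: consumers pay $40.5, producers receive $15, Q = 200. (Wedge: Pb − Ps = 25.5.)
Per-ride burden: consumers $8.5, producers $17.
Producers take the larger share because supply is less price-elastic here (demand slope 4 vs supply slope 2).
The less price-elastic side of the market bears the larger share of a per-unit tax.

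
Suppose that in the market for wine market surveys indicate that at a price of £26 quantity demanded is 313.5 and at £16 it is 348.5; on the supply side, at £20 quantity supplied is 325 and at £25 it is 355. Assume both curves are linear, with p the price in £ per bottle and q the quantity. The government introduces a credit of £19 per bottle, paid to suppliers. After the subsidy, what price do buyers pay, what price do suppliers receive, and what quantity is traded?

Buyers pay £9; suppliers receive £28; quantity = 373.

Demand slope: (348.5 − 313.5)/(16 − 26) = -3.5, so qd = 404.5 − 3.5p.
Supply slope: (355 − 325)/(25 − 20) = 6, so qs = 6p + 205.
Without the subsidy, 404.5 − 3.5p = 6p + 205 gives 9.5p = 199.5, so p* = £21 and q* = 331.
With a per-unit subsidy paid to suppliers, each receives p + 19 per unit sold, so supply becomes qs = 6(p + 19) + 205.
Solving gives q = 373 with buyers paying £9 and suppliers receiving £28 (the £19 wedge).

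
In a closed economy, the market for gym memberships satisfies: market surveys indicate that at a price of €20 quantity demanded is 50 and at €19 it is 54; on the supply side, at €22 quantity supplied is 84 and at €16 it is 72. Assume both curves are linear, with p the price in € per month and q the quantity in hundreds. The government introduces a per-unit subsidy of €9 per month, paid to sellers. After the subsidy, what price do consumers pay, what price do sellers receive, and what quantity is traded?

Consumers pay €12; sellers receive €21; quantity = 82.

Demand slope: (54 − 50)/(19 − 20) = -4, so qd = 130 − 4p.
Supply slope: (72 − 84)/(16 − 22) = 2, so qs = 2p + 40.
Before the subsidy: set 130 − 4p = 2p + 40 → p* = €15, q* = 70.
With a per-unit subsidy paid to sellers, each receives p + 9 per unit sold, so supply becomes qs = 2(p + 9) + 40.
New equilibrium: consumers pay €12, sellers receive €21, q = 82. (Wedge: pb − ps = −9.)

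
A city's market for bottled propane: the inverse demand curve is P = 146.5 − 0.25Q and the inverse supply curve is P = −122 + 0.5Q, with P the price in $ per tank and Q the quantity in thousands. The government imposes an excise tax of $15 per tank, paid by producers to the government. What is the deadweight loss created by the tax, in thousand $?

Rewrite in direct form: Qd = 586 − 4P and Qs = 2P + 244.
Without the tax, 586 − 4P = 2P + 244 gives 6P = 342, so P* = $57 and Q* = 358.
With the tax collected from producers, supply shifts: Qs = 2(P − 15) + 244.
Solving gives Q = 338 with consumers paying $62 and producers receiving $47 (the $15 wedge).
Quantity falls by |ΔQ| = |358 − 338| = 20.
DWL = ½ · t · |ΔQ| = ½ · 15 · 20 = $150.

Deadweight loss = $150 thousand.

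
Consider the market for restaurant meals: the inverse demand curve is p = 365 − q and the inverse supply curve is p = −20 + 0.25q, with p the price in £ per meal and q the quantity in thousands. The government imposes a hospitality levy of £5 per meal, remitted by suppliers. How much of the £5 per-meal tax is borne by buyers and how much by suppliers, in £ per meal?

Buyers bear £4 per meal; suppliers bear £1 per meal.

Inverting to q(p) form: qd = 365 − p; qs = 4p + 80.
Before the tax: set 365 − p = 4p + 80 → p* = £57, q* = 308.
With the tax collected from suppliers, supply shifts: qs = 4(p − 5) + 80.
New equilibrium: buyers pay £61, suppliers receive £56, q = 304. (Wedge: pb − ps = 5.)
Burden on buyers: £4; on suppliers: £1. (They sum to £5.)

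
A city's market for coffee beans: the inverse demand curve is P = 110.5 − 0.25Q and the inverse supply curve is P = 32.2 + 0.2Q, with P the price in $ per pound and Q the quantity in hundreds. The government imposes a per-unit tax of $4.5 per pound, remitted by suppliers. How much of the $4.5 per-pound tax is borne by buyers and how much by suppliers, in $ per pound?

Buyers bear $2.5 per pound; suppliers bear $2 per pound.

Rewrite in direct form: Qd = 442 − 4P and Qs = 5P − 161.
Before the tax: set 442 − 4P = 5P − 161 → P* = $67, Q* = 174.
With the tax collected from suppliers, supply shifts: Qs = 5(P − 4.5) − 161.
Solving gives Q = 164 with buyers paying $69.5 and suppliers receiving $65 (the $4.5 wedge).
Burden on buyers: $2.5; on suppliers: $2. (They sum to $4.5.)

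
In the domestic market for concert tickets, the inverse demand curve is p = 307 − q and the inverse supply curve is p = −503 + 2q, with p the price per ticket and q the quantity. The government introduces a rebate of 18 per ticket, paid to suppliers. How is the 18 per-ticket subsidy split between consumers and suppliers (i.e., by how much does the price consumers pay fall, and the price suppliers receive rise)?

Inverting to q(p) form: qd = 307 − p; qs = 0.5p + 251.5.
Without the subsidy, 307 − p = 0.5p + 251.5 gives 1.5p = 55.5, so p* = 37 and q* = 270.
With a per-unit subsidy paid to suppliers, each receives p + 18 per unit sold, so supply becomes qs = 0.5(p + 18) + 251.5.
New equilibrium: consumers pay 31, suppliers receive 49, q = 276. (Wedge: pb − ps = −18.)
Gain to consumers: 6; to suppliers: 12. (They sum to 18.)

Consumers gain 6 per ticket; suppliers gain 12 per ticket.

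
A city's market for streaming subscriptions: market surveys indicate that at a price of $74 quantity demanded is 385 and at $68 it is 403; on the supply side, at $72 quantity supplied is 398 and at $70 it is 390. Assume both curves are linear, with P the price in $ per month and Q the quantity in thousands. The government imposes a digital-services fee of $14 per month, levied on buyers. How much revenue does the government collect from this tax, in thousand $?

Tax revenue = $5180 thousand.

Demand slope: (403 − 385)/(68 − 74) = -3, so Qd = 607 − 3P.
Supply slope: (390 − 398)/(70 − 72) = 4, so Qs = 4P + 110.
Without the tax, 607 − 3P = 4P + 110 gives 7P = 497, so P* = $71 and Q* = 394.
With the tax collected from buyers, demand (in seller-price terms) shifts: Qd = 607 − 3(P + 14).
Solving gives Q = 370 with buyers paying $79 and suppliers receiving $65 (the $14 wedge).
Revenue = t · Q = 14 · 370 = $5180.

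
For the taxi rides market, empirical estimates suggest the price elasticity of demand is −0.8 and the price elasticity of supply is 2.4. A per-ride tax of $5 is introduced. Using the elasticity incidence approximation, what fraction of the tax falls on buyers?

Buyers' share ≈ 0.75.

Incidence ratio: buyers' share ≈ εs / (εs + |εd|) = 2.4 / (2.4 + 0.8) = 0.75.
Supply is the more elastic side, so buyers bear the larger share.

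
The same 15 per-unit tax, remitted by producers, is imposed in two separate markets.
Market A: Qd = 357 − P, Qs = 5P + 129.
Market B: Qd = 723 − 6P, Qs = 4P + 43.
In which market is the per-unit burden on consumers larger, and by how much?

Market A, by 6.5.

Market A: pre-tax P* = 38, Q* = 319; post-tax Q = 306.5; per-unit burden on consumers = 12.5.
Market B: pre-tax P* = 68, Q* = 315; post-tax Q = 279; per-unit burden on consumers = 6.
Difference: 12.5 vs 6 → market A is larger by 6.5.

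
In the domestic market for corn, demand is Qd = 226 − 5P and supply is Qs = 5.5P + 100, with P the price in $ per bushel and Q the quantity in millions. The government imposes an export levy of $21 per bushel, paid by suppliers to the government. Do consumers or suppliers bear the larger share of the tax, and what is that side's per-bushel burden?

Consumers bear the larger share: $11 per bushel.

Before the tax: set 226 − 5P = 5.5P + 100 → P* = $12, Q* = 166.
With the tax collected from suppliers, supply shifts: Qs = 5.5(P − 21) + 100.
Solving gives Q = 111 with consumers paying $23 and suppliers receiving $2 (the $21 wedge).
Per-bushel burden: consumers $11, suppliers $10.
Consumers take the larger share because demand is less price-elastic here (demand slope 5 vs supply slope 5.5).
The less price-elastic side of the market bears the larger share of a per-unit tax.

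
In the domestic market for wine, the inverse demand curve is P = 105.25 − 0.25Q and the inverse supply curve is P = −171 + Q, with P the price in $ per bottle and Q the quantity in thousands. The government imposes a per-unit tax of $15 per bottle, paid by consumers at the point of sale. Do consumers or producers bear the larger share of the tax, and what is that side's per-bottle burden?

Inverting to Q(P) form: Qd = 421 − 4P; Qs = P + 171.
Without the tax, 421 − 4P = P + 171 gives 5P = 250, so P* = $50 and Q* = 221.
With the tax collected from consumers, demand (in seller-price terms) shifts: Qd = 421 − 4(P + 15).
New equilibrium: consumers pay $53, producers receive $38, Q = 209. (Wedge: Pb − Ps = 15.)
Per-bottle burden: consumers $3, producers $12.
Producers take the larger share because supply is less price-elastic here (demand slope 4 vs supply slope 1).
The less price-elastic side of the market bears the larger share of a per-unit tax.

Producers bear the larger share: $12 per bottle.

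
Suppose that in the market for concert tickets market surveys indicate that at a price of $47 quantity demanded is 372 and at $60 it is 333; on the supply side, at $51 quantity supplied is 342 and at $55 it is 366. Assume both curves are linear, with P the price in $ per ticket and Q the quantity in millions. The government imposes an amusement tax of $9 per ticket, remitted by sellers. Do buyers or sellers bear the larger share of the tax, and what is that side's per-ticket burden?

Buyers bear the larger share: $6 per ticket.

Demand slope: (333 − 372)/(60 − 47) = -3, so Qd = 513 − 3P.
Supply slope: (366 − 342)/(55 − 51) = 6, so Qs = 6P + 36.
Before the tax: set 513 − 3P = 6P + 36 → P* = $53, Q* = 354.
With the tax collected from sellers, supply shifts: Qs = 6(P − 9) + 36.
Solving gives Q = 336 with buyers paying $59 and sellers receiving $50 (the $9 wedge).
Per-ticket burden: buyers $6, sellers $3.
Buyers take the larger share because demand is less price-elastic here (demand slope 3 vs supply slope 6).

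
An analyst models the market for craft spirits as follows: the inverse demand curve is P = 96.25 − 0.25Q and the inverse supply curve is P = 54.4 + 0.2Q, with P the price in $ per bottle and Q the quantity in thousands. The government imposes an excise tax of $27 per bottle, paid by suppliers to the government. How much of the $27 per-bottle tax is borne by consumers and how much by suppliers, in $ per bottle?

Consumers bear $15 per bottle; suppliers bear $12 per bottle.

Inverting to Q(P) form: Qd = 385 − 4P; Qs = 5P − 272.
Before the tax: set 385 − 4P = 5P − 272 → P* = $73, Q* = 93.
With the tax collected from suppliers, supply shifts: Qs = 5(P − 27) − 272.
New equilibrium: consumers pay $88, suppliers receive $61, Q = 33. (Wedge: Pb − Ps = 27.)
Burden on consumers: $15; on suppliers: $12. (They sum to $27.)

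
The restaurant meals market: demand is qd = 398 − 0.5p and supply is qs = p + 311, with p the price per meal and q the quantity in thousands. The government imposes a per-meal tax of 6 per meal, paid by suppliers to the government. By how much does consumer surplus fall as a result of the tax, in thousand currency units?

Consumer surplus falls by 1472 thousand.

Without the tax, 398 − 0.5p = p + 311 gives 1.5p = 87, so p* = 58 and q* = 369.
With the tax collected from suppliers, supply shifts: qs = (p − 6) + 311.
New equilibrium: consumers pay 62, suppliers receive 56, q = 367. (Wedge: pb − ps = 6.)
ΔCS is the trapezoid between Q = 367 and Q = 369 of height 4: ½ · (369 + 367) · 4 = 1472.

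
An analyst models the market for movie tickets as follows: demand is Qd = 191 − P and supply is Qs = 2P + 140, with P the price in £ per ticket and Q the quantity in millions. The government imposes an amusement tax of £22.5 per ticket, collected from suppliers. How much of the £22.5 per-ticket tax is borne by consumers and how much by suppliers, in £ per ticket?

Without the tax, 191 − P = 2P + 140 gives 3P = 51, so P* = £17 and Q* = 174.
With the tax collected from suppliers, supply shifts: Qs = 2(P − 22.5) + 140.
Solving gives Q = 159 with consumers paying £32 and suppliers receiving £9.5 (the £22.5 wedge).
Burden on consumers: £15; on suppliers: £7.5. (They sum to £22.5.)

Consumers bear £15 per ticket; suppliers bear £7.5 per ticket.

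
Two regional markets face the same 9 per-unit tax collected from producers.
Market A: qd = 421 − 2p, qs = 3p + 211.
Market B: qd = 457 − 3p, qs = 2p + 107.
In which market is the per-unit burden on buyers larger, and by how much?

Market A, by 1.8.

Market A: pre-tax p* = 42, q* = 337; post-tax q = 326.2; per-unit burden on buyers = 5.4.
Market B: pre-tax p* = 70, q* = 247; post-tax q = 236.2; per-unit burden on buyers = 3.6.
Difference: 5.4 vs 3.6 → market A is larger by 1.8.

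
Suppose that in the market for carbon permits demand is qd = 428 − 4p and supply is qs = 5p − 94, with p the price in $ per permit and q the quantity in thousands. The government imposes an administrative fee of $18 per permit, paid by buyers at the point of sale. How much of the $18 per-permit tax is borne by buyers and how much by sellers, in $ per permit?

Buyers bear $10 per permit; sellers bear $8 per permit.

Without the tax, 428 − 4p = 5p − 94 gives 9p = 522, so p* = $58 and q* = 196.
With the tax collected from buyers, demand (in seller-price terms) shifts: qd = 428 − 4(p + 18).
Solving gives q = 156 with buyers paying $68 and sellers receiving $50 (the $18 wedge).
Burden on buyers: $10; on sellers: $8. (They sum to $18.)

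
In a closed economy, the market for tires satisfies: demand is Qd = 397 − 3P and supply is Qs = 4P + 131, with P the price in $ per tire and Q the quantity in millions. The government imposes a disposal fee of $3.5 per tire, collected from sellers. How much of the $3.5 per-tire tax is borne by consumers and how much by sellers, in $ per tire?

Before the tax: set 397 − 3P = 4P + 131 → P* = $38, Q* = 283.
With the tax collected from sellers, supply shifts: Qs = 4(P − 3.5) + 131.
New equilibrium: consumers pay $40, sellers receive $36.5, Q = 277. (Wedge: Pb − Ps = 3.5.)
Burden on consumers: $2; on sellers: $1.5. (They sum to $3.5.)

Consumers bear $2 per tire; sellers bear $1.5 per tire.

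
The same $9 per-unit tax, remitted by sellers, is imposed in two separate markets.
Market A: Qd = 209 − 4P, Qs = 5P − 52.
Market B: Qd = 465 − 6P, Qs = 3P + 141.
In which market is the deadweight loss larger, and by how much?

Market A, by $9.

Market A: pre-tax P* = $29, Q* = 93; post-tax Q = 73; deadweight loss = $90.
Market B: pre-tax P* = $36, Q* = 249; post-tax Q = 231; deadweight loss = $81.
Difference: $90 vs $81 → market A is larger by $9.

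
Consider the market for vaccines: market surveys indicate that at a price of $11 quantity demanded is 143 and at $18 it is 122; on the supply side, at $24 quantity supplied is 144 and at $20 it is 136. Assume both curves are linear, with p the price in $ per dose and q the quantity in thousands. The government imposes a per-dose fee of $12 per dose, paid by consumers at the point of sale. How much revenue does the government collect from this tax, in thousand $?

Demand slope: (122 − 143)/(18 − 11) = -3, so qd = 176 − 3p.
Supply slope: (136 − 144)/(20 − 24) = 2, so qs = 2p + 96.
Without the tax, 176 − 3p = 2p + 96 gives 5p = 80, so p* = $16 and q* = 128.
With the tax collected from consumers, demand (in seller-price terms) shifts: qd = 176 − 3(p + 12).
New equilibrium: consumers pay $20.8, producers receive $8.8, q = 113.6. (Wedge: pb − ps = 12.)
Revenue = t · Q = 12 · 113.6 = $1363.2.

Tax revenue = $1363.2 thousand.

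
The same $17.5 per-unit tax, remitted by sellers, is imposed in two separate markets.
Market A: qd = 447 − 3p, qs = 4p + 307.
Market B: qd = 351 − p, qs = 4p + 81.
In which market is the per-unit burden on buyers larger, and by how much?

Market B, by $4.

Market A: pre-tax p* = $20, q* = 387; post-tax q = 357; per-unit burden on buyers = $10.
Market B: pre-tax p* = $54, q* = 297; post-tax q = 283; per-unit burden on buyers = $14.
Difference: $10 vs $14 → market B is larger by $4.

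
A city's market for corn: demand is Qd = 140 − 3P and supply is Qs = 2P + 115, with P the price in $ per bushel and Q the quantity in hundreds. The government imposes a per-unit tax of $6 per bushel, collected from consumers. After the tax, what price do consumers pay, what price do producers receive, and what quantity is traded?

Consumers pay $7.4; producers receive $1.4; quantity = 117.8.

Without the tax, 140 − 3P = 2P + 115 gives 5P = 25, so P* = $5 and Q* = 125.
With the tax collected from consumers, demand (in seller-price terms) shifts: Qd = 140 − 3(P + 6).
Solving gives Q = 117.8 with consumers paying $7.4 and producers receiving $1.4 (the $6 wedge).
The less price-elastic side of the market bears the larger share of a per-unit tax.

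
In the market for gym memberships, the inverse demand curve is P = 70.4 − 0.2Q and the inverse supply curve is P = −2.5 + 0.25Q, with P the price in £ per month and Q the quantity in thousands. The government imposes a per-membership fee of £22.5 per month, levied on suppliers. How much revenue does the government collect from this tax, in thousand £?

Tax revenue = £2520 thousand.

Inverting to Q(P) form: Qd = 352 − 5P; Qs = 4P + 10.
Without the tax, 352 − 5P = 4P + 10 gives 9P = 342, so P* = £38 and Q* = 162.
With the tax collected from suppliers, supply shifts: Qs = 4(P − 22.5) + 10.
Solving gives Q = 112 with consumers paying £48 and suppliers receiving £25.5 (the £22.5 wedge).
Revenue = t · Q = 22.5 · 112 = £2520.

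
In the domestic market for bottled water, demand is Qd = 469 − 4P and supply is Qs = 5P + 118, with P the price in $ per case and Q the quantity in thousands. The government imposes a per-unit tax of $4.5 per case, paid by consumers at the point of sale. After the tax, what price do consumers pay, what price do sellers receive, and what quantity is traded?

Consumers pay $41.5; sellers receive $37; quantity = 303.

Before the tax: set 469 − 4P = 5P + 118 → P* = $39, Q* = 313.
With the tax collected from consumers, demand (in seller-price terms) shifts: Qd = 469 − 4(P + 4.5).
New equilibrium: consumers pay $41.5, sellers receive $37, Q = 303. (Wedge: Pb − Ps = 4.5.)
The less price-elastic side of the market bears the larger share of a per-unit tax.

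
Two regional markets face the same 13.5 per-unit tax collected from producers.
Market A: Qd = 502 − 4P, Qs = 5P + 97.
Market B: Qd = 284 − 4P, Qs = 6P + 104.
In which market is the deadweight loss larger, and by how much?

Market B, by 16.2.

Market A: pre-tax P* = 45, Q* = 322; post-tax Q = 292; deadweight loss = 202.5.
Market B: pre-tax P* = 18, Q* = 212; post-tax Q = 179.6; deadweight loss = 218.7.
Difference: 202.5 vs 218.7 → market B is larger by 16.2.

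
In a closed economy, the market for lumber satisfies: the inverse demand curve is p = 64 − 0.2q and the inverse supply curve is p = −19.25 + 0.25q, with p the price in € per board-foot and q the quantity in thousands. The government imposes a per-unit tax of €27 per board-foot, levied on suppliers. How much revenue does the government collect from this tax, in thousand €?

Tax revenue = €3375 thousand.

Rewrite in direct form: qd = 320 − 5p and qs = 4p + 77.
Without the tax, 320 − 5p = 4p + 77 gives 9p = 243, so p* = €27 and q* = 185.
With the tax collected from suppliers, supply shifts: qs = 4(p − 27) + 77.
Solving gives q = 125 with buyers paying €39 and suppliers receiving €12 (the €27 wedge).
Revenue = t · Q = 27 · 125 = €3375.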